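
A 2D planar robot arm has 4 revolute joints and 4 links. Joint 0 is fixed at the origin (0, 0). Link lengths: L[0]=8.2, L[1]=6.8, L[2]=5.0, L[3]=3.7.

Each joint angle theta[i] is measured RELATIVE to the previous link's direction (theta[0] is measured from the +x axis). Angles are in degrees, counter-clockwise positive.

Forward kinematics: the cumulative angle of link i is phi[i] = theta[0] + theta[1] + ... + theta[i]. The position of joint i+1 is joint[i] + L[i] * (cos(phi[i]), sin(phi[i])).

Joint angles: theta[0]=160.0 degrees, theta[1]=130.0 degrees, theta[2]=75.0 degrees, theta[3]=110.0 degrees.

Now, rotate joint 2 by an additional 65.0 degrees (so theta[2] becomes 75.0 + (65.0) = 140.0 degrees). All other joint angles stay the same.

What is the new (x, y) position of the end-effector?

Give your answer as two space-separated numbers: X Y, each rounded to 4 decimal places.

joint[0] = (0.0000, 0.0000)  (base)
link 0: phi[0] = 160 = 160 deg
  cos(160 deg) = -0.9397, sin(160 deg) = 0.3420
  joint[1] = (0.0000, 0.0000) + 8.2 * (-0.9397, 0.3420) = (0.0000 + -7.7055, 0.0000 + 2.8046) = (-7.7055, 2.8046)
link 1: phi[1] = 160 + 130 = 290 deg
  cos(290 deg) = 0.3420, sin(290 deg) = -0.9397
  joint[2] = (-7.7055, 2.8046) + 6.8 * (0.3420, -0.9397) = (-7.7055 + 2.3257, 2.8046 + -6.3899) = (-5.3797, -3.5853)
link 2: phi[2] = 160 + 130 + 140 = 430 deg
  cos(430 deg) = 0.3420, sin(430 deg) = 0.9397
  joint[3] = (-5.3797, -3.5853) + 5 * (0.3420, 0.9397) = (-5.3797 + 1.7101, -3.5853 + 4.6985) = (-3.6696, 1.1131)
link 3: phi[3] = 160 + 130 + 140 + 110 = 540 deg
  cos(540 deg) = -1.0000, sin(540 deg) = 0.0000
  joint[4] = (-3.6696, 1.1131) + 3.7 * (-1.0000, 0.0000) = (-3.6696 + -3.7000, 1.1131 + 0.0000) = (-7.3696, 1.1131)
End effector: (-7.3696, 1.1131)

Answer: -7.3696 1.1131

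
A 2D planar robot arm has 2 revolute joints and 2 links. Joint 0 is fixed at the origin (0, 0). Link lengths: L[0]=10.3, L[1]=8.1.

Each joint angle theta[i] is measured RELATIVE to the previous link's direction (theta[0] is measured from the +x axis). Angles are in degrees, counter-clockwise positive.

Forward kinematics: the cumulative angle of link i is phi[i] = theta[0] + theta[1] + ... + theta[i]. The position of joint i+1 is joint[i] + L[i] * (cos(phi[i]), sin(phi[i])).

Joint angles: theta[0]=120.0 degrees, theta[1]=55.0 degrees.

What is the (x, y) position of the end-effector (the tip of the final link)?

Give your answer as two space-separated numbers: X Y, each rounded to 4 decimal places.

Answer: -13.2192 9.6260

Derivation:
joint[0] = (0.0000, 0.0000)  (base)
link 0: phi[0] = 120 = 120 deg
  cos(120 deg) = -0.5000, sin(120 deg) = 0.8660
  joint[1] = (0.0000, 0.0000) + 10.3 * (-0.5000, 0.8660) = (0.0000 + -5.1500, 0.0000 + 8.9201) = (-5.1500, 8.9201)
link 1: phi[1] = 120 + 55 = 175 deg
  cos(175 deg) = -0.9962, sin(175 deg) = 0.0872
  joint[2] = (-5.1500, 8.9201) + 8.1 * (-0.9962, 0.0872) = (-5.1500 + -8.0692, 8.9201 + 0.7060) = (-13.2192, 9.6260)
End effector: (-13.2192, 9.6260)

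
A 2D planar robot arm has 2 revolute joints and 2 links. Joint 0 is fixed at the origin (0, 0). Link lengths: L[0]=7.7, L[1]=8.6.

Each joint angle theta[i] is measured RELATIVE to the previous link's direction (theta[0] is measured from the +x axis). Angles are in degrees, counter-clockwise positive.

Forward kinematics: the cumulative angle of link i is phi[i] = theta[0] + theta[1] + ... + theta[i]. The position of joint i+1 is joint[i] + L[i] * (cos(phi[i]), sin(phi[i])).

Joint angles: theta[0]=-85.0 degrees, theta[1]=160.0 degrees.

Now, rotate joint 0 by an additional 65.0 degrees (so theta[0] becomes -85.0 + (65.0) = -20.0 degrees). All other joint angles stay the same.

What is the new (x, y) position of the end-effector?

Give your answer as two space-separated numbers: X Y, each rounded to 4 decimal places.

joint[0] = (0.0000, 0.0000)  (base)
link 0: phi[0] = -20 = -20 deg
  cos(-20 deg) = 0.9397, sin(-20 deg) = -0.3420
  joint[1] = (0.0000, 0.0000) + 7.7 * (0.9397, -0.3420) = (0.0000 + 7.2356, 0.0000 + -2.6336) = (7.2356, -2.6336)
link 1: phi[1] = -20 + 160 = 140 deg
  cos(140 deg) = -0.7660, sin(140 deg) = 0.6428
  joint[2] = (7.2356, -2.6336) + 8.6 * (-0.7660, 0.6428) = (7.2356 + -6.5880, -2.6336 + 5.5280) = (0.6477, 2.8944)
End effector: (0.6477, 2.8944)

Answer: 0.6477 2.8944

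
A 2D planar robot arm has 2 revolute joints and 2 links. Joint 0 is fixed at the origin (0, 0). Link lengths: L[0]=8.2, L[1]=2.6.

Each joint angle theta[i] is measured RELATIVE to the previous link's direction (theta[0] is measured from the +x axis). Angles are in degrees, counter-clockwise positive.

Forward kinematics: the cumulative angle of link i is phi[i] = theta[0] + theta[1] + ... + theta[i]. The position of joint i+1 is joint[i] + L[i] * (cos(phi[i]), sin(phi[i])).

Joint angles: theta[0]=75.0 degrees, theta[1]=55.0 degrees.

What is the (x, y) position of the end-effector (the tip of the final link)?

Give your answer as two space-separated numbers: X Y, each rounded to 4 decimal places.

Answer: 0.4511 9.9123

Derivation:
joint[0] = (0.0000, 0.0000)  (base)
link 0: phi[0] = 75 = 75 deg
  cos(75 deg) = 0.2588, sin(75 deg) = 0.9659
  joint[1] = (0.0000, 0.0000) + 8.2 * (0.2588, 0.9659) = (0.0000 + 2.1223, 0.0000 + 7.9206) = (2.1223, 7.9206)
link 1: phi[1] = 75 + 55 = 130 deg
  cos(130 deg) = -0.6428, sin(130 deg) = 0.7660
  joint[2] = (2.1223, 7.9206) + 2.6 * (-0.6428, 0.7660) = (2.1223 + -1.6712, 7.9206 + 1.9917) = (0.4511, 9.9123)
End effector: (0.4511, 9.9123)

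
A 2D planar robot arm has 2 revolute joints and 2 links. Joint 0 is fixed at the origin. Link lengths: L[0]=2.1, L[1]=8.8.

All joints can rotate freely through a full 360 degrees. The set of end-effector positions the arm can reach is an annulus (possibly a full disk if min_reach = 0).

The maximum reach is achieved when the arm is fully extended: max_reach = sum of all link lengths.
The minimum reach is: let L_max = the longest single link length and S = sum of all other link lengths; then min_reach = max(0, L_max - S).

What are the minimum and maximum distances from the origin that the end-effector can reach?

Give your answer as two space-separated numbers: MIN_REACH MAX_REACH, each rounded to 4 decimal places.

Link lengths: [2.1, 8.8]
max_reach = 2.1 + 8.8 = 10.9
L_max = max([2.1, 8.8]) = 8.8
S (sum of others) = 10.9 - 8.8 = 2.1
min_reach = max(0, 8.8 - 2.1) = max(0, 6.7) = 6.7

Answer: 6.7000 10.9000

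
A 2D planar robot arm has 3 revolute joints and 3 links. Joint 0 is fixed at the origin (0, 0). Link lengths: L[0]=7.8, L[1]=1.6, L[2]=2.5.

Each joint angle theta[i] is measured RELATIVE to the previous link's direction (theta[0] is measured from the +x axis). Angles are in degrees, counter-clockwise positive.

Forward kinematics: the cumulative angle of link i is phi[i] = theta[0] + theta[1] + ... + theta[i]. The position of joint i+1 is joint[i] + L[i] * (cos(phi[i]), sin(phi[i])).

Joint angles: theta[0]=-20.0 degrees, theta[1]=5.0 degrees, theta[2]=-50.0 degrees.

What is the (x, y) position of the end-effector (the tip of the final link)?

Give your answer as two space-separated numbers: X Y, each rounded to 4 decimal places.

joint[0] = (0.0000, 0.0000)  (base)
link 0: phi[0] = -20 = -20 deg
  cos(-20 deg) = 0.9397, sin(-20 deg) = -0.3420
  joint[1] = (0.0000, 0.0000) + 7.8 * (0.9397, -0.3420) = (0.0000 + 7.3296, 0.0000 + -2.6678) = (7.3296, -2.6678)
link 1: phi[1] = -20 + 5 = -15 deg
  cos(-15 deg) = 0.9659, sin(-15 deg) = -0.2588
  joint[2] = (7.3296, -2.6678) + 1.6 * (0.9659, -0.2588) = (7.3296 + 1.5455, -2.6678 + -0.4141) = (8.8751, -3.0819)
link 2: phi[2] = -20 + 5 + -50 = -65 deg
  cos(-65 deg) = 0.4226, sin(-65 deg) = -0.9063
  joint[3] = (8.8751, -3.0819) + 2.5 * (0.4226, -0.9063) = (8.8751 + 1.0565, -3.0819 + -2.2658) = (9.9316, -5.3476)
End effector: (9.9316, -5.3476)

Answer: 9.9316 -5.3476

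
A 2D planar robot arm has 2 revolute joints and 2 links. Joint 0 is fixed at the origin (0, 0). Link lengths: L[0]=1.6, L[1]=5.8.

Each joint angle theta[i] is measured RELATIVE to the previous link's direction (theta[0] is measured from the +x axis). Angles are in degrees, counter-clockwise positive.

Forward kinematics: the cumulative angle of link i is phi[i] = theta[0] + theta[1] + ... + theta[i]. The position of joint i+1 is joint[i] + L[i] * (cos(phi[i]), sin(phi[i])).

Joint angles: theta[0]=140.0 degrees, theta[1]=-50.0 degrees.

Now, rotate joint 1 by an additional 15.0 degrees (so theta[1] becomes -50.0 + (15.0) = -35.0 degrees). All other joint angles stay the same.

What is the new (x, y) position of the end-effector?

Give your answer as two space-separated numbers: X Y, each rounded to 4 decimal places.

joint[0] = (0.0000, 0.0000)  (base)
link 0: phi[0] = 140 = 140 deg
  cos(140 deg) = -0.7660, sin(140 deg) = 0.6428
  joint[1] = (0.0000, 0.0000) + 1.6 * (-0.7660, 0.6428) = (0.0000 + -1.2257, 0.0000 + 1.0285) = (-1.2257, 1.0285)
link 1: phi[1] = 140 + -35 = 105 deg
  cos(105 deg) = -0.2588, sin(105 deg) = 0.9659
  joint[2] = (-1.2257, 1.0285) + 5.8 * (-0.2588, 0.9659) = (-1.2257 + -1.5012, 1.0285 + 5.6024) = (-2.7268, 6.6308)
End effector: (-2.7268, 6.6308)

Answer: -2.7268 6.6308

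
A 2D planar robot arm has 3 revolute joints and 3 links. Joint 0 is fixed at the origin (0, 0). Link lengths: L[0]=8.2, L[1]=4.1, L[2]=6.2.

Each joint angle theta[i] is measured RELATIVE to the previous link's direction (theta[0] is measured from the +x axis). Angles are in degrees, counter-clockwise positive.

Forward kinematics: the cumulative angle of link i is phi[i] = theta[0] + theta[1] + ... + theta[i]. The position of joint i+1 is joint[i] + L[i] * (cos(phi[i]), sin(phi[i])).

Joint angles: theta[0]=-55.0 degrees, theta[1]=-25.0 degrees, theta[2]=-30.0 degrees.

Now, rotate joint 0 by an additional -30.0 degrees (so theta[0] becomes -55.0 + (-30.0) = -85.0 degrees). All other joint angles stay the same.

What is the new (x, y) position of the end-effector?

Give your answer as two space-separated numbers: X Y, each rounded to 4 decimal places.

Answer: -5.4371 -16.0068

Derivation:
joint[0] = (0.0000, 0.0000)  (base)
link 0: phi[0] = -85 = -85 deg
  cos(-85 deg) = 0.0872, sin(-85 deg) = -0.9962
  joint[1] = (0.0000, 0.0000) + 8.2 * (0.0872, -0.9962) = (0.0000 + 0.7147, 0.0000 + -8.1688) = (0.7147, -8.1688)
link 1: phi[1] = -85 + -25 = -110 deg
  cos(-110 deg) = -0.3420, sin(-110 deg) = -0.9397
  joint[2] = (0.7147, -8.1688) + 4.1 * (-0.3420, -0.9397) = (0.7147 + -1.4023, -8.1688 + -3.8527) = (-0.6876, -12.0215)
link 2: phi[2] = -85 + -25 + -30 = -140 deg
  cos(-140 deg) = -0.7660, sin(-140 deg) = -0.6428
  joint[3] = (-0.6876, -12.0215) + 6.2 * (-0.7660, -0.6428) = (-0.6876 + -4.7495, -12.0215 + -3.9853) = (-5.4371, -16.0068)
End effector: (-5.4371, -16.0068)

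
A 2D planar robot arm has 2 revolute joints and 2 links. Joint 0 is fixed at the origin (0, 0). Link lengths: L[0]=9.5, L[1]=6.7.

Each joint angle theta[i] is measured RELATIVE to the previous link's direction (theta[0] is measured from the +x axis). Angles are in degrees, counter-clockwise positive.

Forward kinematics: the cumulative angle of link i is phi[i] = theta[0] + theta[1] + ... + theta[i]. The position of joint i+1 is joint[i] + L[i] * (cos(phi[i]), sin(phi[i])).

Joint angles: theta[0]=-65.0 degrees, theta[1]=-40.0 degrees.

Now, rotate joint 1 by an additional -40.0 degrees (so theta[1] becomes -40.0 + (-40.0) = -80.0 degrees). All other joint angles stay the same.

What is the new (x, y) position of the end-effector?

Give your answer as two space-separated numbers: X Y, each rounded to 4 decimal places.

Answer: -1.4734 -12.4529

Derivation:
joint[0] = (0.0000, 0.0000)  (base)
link 0: phi[0] = -65 = -65 deg
  cos(-65 deg) = 0.4226, sin(-65 deg) = -0.9063
  joint[1] = (0.0000, 0.0000) + 9.5 * (0.4226, -0.9063) = (0.0000 + 4.0149, 0.0000 + -8.6099) = (4.0149, -8.6099)
link 1: phi[1] = -65 + -80 = -145 deg
  cos(-145 deg) = -0.8192, sin(-145 deg) = -0.5736
  joint[2] = (4.0149, -8.6099) + 6.7 * (-0.8192, -0.5736) = (4.0149 + -5.4883, -8.6099 + -3.8430) = (-1.4734, -12.4529)
End effector: (-1.4734, -12.4529)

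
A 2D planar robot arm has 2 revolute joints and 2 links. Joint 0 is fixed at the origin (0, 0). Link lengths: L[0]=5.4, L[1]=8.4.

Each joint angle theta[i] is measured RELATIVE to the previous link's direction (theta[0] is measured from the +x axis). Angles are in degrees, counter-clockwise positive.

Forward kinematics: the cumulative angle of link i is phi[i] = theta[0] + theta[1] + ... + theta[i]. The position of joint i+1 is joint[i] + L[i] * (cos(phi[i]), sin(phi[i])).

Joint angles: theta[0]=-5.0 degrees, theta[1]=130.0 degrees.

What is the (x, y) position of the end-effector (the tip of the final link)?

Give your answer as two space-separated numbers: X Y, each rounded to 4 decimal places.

joint[0] = (0.0000, 0.0000)  (base)
link 0: phi[0] = -5 = -5 deg
  cos(-5 deg) = 0.9962, sin(-5 deg) = -0.0872
  joint[1] = (0.0000, 0.0000) + 5.4 * (0.9962, -0.0872) = (0.0000 + 5.3795, 0.0000 + -0.4706) = (5.3795, -0.4706)
link 1: phi[1] = -5 + 130 = 125 deg
  cos(125 deg) = -0.5736, sin(125 deg) = 0.8192
  joint[2] = (5.3795, -0.4706) + 8.4 * (-0.5736, 0.8192) = (5.3795 + -4.8180, -0.4706 + 6.8809) = (0.5614, 6.4102)
End effector: (0.5614, 6.4102)

Answer: 0.5614 6.4102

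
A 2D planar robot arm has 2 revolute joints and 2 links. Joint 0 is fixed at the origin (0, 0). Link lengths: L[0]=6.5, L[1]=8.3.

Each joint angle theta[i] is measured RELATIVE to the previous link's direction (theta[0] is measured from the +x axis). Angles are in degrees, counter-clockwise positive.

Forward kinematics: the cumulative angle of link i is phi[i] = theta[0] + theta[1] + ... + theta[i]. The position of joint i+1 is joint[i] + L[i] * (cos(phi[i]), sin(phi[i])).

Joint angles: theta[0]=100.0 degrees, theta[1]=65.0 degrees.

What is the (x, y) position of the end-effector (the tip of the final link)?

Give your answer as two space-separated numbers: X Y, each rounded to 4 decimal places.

joint[0] = (0.0000, 0.0000)  (base)
link 0: phi[0] = 100 = 100 deg
  cos(100 deg) = -0.1736, sin(100 deg) = 0.9848
  joint[1] = (0.0000, 0.0000) + 6.5 * (-0.1736, 0.9848) = (0.0000 + -1.1287, 0.0000 + 6.4013) = (-1.1287, 6.4013)
link 1: phi[1] = 100 + 65 = 165 deg
  cos(165 deg) = -0.9659, sin(165 deg) = 0.2588
  joint[2] = (-1.1287, 6.4013) + 8.3 * (-0.9659, 0.2588) = (-1.1287 + -8.0172, 6.4013 + 2.1482) = (-9.1459, 8.5494)
End effector: (-9.1459, 8.5494)

Answer: -9.1459 8.5494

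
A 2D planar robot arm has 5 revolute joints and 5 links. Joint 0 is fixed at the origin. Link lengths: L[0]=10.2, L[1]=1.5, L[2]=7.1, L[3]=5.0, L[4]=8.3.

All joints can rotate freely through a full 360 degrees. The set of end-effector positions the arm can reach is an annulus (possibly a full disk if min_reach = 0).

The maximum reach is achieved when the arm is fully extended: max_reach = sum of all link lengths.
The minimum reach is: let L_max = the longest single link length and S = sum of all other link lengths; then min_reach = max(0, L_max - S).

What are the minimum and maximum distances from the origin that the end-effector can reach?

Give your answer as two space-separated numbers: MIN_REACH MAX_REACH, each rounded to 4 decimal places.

Link lengths: [10.2, 1.5, 7.1, 5.0, 8.3]
max_reach = 10.2 + 1.5 + 7.1 + 5 + 8.3 = 32.1
L_max = max([10.2, 1.5, 7.1, 5.0, 8.3]) = 10.2
S (sum of others) = 32.1 - 10.2 = 21.9
min_reach = max(0, 10.2 - 21.9) = max(0, -11.7) = 0

Answer: 0.0000 32.1000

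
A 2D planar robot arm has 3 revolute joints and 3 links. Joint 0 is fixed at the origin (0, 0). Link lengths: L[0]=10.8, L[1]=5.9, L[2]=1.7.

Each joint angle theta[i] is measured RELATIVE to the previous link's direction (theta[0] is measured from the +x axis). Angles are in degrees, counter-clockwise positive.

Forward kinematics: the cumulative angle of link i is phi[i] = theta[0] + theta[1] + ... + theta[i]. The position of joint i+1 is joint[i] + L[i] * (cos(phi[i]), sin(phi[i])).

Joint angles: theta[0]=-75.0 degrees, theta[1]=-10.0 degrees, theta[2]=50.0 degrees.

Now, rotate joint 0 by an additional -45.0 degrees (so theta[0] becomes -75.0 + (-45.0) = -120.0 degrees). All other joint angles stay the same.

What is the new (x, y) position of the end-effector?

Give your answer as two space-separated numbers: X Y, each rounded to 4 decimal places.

joint[0] = (0.0000, 0.0000)  (base)
link 0: phi[0] = -120 = -120 deg
  cos(-120 deg) = -0.5000, sin(-120 deg) = -0.8660
  joint[1] = (0.0000, 0.0000) + 10.8 * (-0.5000, -0.8660) = (0.0000 + -5.4000, 0.0000 + -9.3531) = (-5.4000, -9.3531)
link 1: phi[1] = -120 + -10 = -130 deg
  cos(-130 deg) = -0.6428, sin(-130 deg) = -0.7660
  joint[2] = (-5.4000, -9.3531) + 5.9 * (-0.6428, -0.7660) = (-5.4000 + -3.7924, -9.3531 + -4.5197) = (-9.1924, -13.8727)
link 2: phi[2] = -120 + -10 + 50 = -80 deg
  cos(-80 deg) = 0.1736, sin(-80 deg) = -0.9848
  joint[3] = (-9.1924, -13.8727) + 1.7 * (0.1736, -0.9848) = (-9.1924 + 0.2952, -13.8727 + -1.6742) = (-8.8972, -15.5469)
End effector: (-8.8972, -15.5469)

Answer: -8.8972 -15.5469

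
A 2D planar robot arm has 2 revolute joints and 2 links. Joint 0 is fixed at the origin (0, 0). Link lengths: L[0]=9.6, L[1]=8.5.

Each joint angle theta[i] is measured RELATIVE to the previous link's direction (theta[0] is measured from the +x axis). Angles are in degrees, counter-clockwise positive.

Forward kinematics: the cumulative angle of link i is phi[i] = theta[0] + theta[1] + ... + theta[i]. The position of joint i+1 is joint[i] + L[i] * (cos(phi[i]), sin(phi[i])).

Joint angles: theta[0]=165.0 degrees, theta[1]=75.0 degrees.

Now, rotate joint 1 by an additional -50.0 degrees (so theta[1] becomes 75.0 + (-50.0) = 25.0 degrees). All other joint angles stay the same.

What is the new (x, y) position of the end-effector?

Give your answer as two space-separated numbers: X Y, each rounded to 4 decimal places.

joint[0] = (0.0000, 0.0000)  (base)
link 0: phi[0] = 165 = 165 deg
  cos(165 deg) = -0.9659, sin(165 deg) = 0.2588
  joint[1] = (0.0000, 0.0000) + 9.6 * (-0.9659, 0.2588) = (0.0000 + -9.2729, 0.0000 + 2.4847) = (-9.2729, 2.4847)
link 1: phi[1] = 165 + 25 = 190 deg
  cos(190 deg) = -0.9848, sin(190 deg) = -0.1736
  joint[2] = (-9.2729, 2.4847) + 8.5 * (-0.9848, -0.1736) = (-9.2729 + -8.3709, 2.4847 + -1.4760) = (-17.6438, 1.0087)
End effector: (-17.6438, 1.0087)

Answer: -17.6438 1.0087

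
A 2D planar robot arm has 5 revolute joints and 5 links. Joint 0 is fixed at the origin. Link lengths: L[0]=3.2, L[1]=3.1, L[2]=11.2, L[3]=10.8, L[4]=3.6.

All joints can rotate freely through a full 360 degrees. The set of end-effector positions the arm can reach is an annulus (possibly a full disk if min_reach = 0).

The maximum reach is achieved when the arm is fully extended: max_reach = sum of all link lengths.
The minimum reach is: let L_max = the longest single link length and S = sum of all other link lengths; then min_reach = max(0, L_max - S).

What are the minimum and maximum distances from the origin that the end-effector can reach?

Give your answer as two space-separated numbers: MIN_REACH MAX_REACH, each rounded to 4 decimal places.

Link lengths: [3.2, 3.1, 11.2, 10.8, 3.6]
max_reach = 3.2 + 3.1 + 11.2 + 10.8 + 3.6 = 31.9
L_max = max([3.2, 3.1, 11.2, 10.8, 3.6]) = 11.2
S (sum of others) = 31.9 - 11.2 = 20.7
min_reach = max(0, 11.2 - 20.7) = max(0, -9.5) = 0

Answer: 0.0000 31.9000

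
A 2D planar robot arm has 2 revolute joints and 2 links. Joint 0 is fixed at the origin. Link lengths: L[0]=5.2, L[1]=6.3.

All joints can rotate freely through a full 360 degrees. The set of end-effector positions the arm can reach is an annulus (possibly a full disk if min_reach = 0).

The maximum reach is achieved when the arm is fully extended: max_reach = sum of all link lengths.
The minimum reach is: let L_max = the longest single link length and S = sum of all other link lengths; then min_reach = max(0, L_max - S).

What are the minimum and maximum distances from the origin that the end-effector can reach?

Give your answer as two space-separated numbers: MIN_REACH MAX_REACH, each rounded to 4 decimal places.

Link lengths: [5.2, 6.3]
max_reach = 5.2 + 6.3 = 11.5
L_max = max([5.2, 6.3]) = 6.3
S (sum of others) = 11.5 - 6.3 = 5.2
min_reach = max(0, 6.3 - 5.2) = max(0, 1.1) = 1.1

Answer: 1.1000 11.5000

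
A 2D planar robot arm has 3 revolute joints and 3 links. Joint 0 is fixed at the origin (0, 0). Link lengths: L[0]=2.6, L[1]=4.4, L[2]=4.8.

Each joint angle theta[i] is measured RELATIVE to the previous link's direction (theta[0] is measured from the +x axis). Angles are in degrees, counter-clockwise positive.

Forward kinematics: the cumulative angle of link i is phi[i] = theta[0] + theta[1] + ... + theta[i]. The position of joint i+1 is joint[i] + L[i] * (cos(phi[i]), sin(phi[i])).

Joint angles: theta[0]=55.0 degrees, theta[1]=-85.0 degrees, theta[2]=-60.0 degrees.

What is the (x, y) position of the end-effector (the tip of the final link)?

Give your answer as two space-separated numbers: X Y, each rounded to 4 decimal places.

Answer: 5.3018 -4.8702

Derivation:
joint[0] = (0.0000, 0.0000)  (base)
link 0: phi[0] = 55 = 55 deg
  cos(55 deg) = 0.5736, sin(55 deg) = 0.8192
  joint[1] = (0.0000, 0.0000) + 2.6 * (0.5736, 0.8192) = (0.0000 + 1.4913, 0.0000 + 2.1298) = (1.4913, 2.1298)
link 1: phi[1] = 55 + -85 = -30 deg
  cos(-30 deg) = 0.8660, sin(-30 deg) = -0.5000
  joint[2] = (1.4913, 2.1298) + 4.4 * (0.8660, -0.5000) = (1.4913 + 3.8105, 2.1298 + -2.2000) = (5.3018, -0.0702)
link 2: phi[2] = 55 + -85 + -60 = -90 deg
  cos(-90 deg) = 0.0000, sin(-90 deg) = -1.0000
  joint[3] = (5.3018, -0.0702) + 4.8 * (0.0000, -1.0000) = (5.3018 + 0.0000, -0.0702 + -4.8000) = (5.3018, -4.8702)
End effector: (5.3018, -4.8702)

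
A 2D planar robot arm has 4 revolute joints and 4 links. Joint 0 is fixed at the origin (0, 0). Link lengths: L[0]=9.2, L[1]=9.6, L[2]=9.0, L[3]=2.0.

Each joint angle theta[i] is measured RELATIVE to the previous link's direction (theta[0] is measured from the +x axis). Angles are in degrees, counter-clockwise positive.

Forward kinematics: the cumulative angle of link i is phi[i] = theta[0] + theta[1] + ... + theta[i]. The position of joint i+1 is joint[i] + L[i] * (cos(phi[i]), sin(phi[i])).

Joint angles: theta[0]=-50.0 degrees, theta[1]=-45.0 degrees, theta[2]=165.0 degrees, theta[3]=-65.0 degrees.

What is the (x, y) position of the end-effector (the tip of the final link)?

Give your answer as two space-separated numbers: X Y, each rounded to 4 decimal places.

joint[0] = (0.0000, 0.0000)  (base)
link 0: phi[0] = -50 = -50 deg
  cos(-50 deg) = 0.6428, sin(-50 deg) = -0.7660
  joint[1] = (0.0000, 0.0000) + 9.2 * (0.6428, -0.7660) = (0.0000 + 5.9136, 0.0000 + -7.0476) = (5.9136, -7.0476)
link 1: phi[1] = -50 + -45 = -95 deg
  cos(-95 deg) = -0.0872, sin(-95 deg) = -0.9962
  joint[2] = (5.9136, -7.0476) + 9.6 * (-0.0872, -0.9962) = (5.9136 + -0.8367, -7.0476 + -9.5635) = (5.0770, -16.6111)
link 2: phi[2] = -50 + -45 + 165 = 70 deg
  cos(70 deg) = 0.3420, sin(70 deg) = 0.9397
  joint[3] = (5.0770, -16.6111) + 9 * (0.3420, 0.9397) = (5.0770 + 3.0782, -16.6111 + 8.4572) = (8.1551, -8.1538)
link 3: phi[3] = -50 + -45 + 165 + -65 = 5 deg
  cos(5 deg) = 0.9962, sin(5 deg) = 0.0872
  joint[4] = (8.1551, -8.1538) + 2 * (0.9962, 0.0872) = (8.1551 + 1.9924, -8.1538 + 0.1743) = (10.1475, -7.9795)
End effector: (10.1475, -7.9795)

Answer: 10.1475 -7.9795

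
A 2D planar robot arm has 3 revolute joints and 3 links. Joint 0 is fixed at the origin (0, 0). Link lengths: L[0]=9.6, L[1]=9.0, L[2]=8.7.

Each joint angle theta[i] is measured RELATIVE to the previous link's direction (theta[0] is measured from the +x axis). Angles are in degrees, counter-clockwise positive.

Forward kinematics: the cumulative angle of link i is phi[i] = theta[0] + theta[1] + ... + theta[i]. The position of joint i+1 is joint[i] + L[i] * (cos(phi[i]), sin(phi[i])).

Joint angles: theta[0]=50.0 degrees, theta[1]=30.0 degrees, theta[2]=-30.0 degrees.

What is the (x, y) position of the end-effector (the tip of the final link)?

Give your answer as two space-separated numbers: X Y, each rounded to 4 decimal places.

Answer: 13.3258 22.8819

Derivation:
joint[0] = (0.0000, 0.0000)  (base)
link 0: phi[0] = 50 = 50 deg
  cos(50 deg) = 0.6428, sin(50 deg) = 0.7660
  joint[1] = (0.0000, 0.0000) + 9.6 * (0.6428, 0.7660) = (0.0000 + 6.1708, 0.0000 + 7.3540) = (6.1708, 7.3540)
link 1: phi[1] = 50 + 30 = 80 deg
  cos(80 deg) = 0.1736, sin(80 deg) = 0.9848
  joint[2] = (6.1708, 7.3540) + 9 * (0.1736, 0.9848) = (6.1708 + 1.5628, 7.3540 + 8.8633) = (7.7336, 16.2173)
link 2: phi[2] = 50 + 30 + -30 = 50 deg
  cos(50 deg) = 0.6428, sin(50 deg) = 0.7660
  joint[3] = (7.7336, 16.2173) + 8.7 * (0.6428, 0.7660) = (7.7336 + 5.5923, 16.2173 + 6.6646) = (13.3258, 22.8819)
End effector: (13.3258, 22.8819)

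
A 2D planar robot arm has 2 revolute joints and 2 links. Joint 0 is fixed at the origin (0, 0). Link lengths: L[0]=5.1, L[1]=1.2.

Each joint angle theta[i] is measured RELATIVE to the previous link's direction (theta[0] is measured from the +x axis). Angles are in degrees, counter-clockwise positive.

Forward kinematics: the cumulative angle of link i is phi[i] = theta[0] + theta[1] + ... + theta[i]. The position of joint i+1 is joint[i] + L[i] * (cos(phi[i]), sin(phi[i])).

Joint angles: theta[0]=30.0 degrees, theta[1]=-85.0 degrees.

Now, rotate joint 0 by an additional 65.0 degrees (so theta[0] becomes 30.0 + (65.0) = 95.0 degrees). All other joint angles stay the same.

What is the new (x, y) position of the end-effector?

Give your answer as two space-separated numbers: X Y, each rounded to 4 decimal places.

joint[0] = (0.0000, 0.0000)  (base)
link 0: phi[0] = 95 = 95 deg
  cos(95 deg) = -0.0872, sin(95 deg) = 0.9962
  joint[1] = (0.0000, 0.0000) + 5.1 * (-0.0872, 0.9962) = (0.0000 + -0.4445, 0.0000 + 5.0806) = (-0.4445, 5.0806)
link 1: phi[1] = 95 + -85 = 10 deg
  cos(10 deg) = 0.9848, sin(10 deg) = 0.1736
  joint[2] = (-0.4445, 5.0806) + 1.2 * (0.9848, 0.1736) = (-0.4445 + 1.1818, 5.0806 + 0.2084) = (0.7373, 5.2890)
End effector: (0.7373, 5.2890)

Answer: 0.7373 5.2890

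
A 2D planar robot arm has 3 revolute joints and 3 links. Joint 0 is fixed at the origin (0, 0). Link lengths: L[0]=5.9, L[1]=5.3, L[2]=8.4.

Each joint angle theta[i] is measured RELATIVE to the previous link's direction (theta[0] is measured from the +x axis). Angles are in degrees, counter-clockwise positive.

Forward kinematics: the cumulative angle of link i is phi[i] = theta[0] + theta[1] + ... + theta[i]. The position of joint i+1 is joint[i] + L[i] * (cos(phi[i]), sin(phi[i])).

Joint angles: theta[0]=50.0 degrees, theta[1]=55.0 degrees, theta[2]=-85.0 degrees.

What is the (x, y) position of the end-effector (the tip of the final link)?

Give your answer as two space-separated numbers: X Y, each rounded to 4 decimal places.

Answer: 10.3141 12.5120

Derivation:
joint[0] = (0.0000, 0.0000)  (base)
link 0: phi[0] = 50 = 50 deg
  cos(50 deg) = 0.6428, sin(50 deg) = 0.7660
  joint[1] = (0.0000, 0.0000) + 5.9 * (0.6428, 0.7660) = (0.0000 + 3.7924, 0.0000 + 4.5197) = (3.7924, 4.5197)
link 1: phi[1] = 50 + 55 = 105 deg
  cos(105 deg) = -0.2588, sin(105 deg) = 0.9659
  joint[2] = (3.7924, 4.5197) + 5.3 * (-0.2588, 0.9659) = (3.7924 + -1.3717, 4.5197 + 5.1194) = (2.4207, 9.6391)
link 2: phi[2] = 50 + 55 + -85 = 20 deg
  cos(20 deg) = 0.9397, sin(20 deg) = 0.3420
  joint[3] = (2.4207, 9.6391) + 8.4 * (0.9397, 0.3420) = (2.4207 + 7.8934, 9.6391 + 2.8730) = (10.3141, 12.5120)
End effector: (10.3141, 12.5120)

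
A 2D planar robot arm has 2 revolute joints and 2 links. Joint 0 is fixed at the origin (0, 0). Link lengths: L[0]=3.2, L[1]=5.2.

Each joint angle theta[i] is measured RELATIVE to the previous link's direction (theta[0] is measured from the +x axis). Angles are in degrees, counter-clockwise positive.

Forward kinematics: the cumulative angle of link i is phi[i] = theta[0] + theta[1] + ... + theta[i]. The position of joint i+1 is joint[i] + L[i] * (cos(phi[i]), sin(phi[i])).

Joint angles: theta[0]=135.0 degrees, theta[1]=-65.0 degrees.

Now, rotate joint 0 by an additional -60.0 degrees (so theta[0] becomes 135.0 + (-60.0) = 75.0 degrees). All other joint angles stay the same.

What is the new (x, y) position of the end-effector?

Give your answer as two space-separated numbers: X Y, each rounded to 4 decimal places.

Answer: 5.9492 3.9939

Derivation:
joint[0] = (0.0000, 0.0000)  (base)
link 0: phi[0] = 75 = 75 deg
  cos(75 deg) = 0.2588, sin(75 deg) = 0.9659
  joint[1] = (0.0000, 0.0000) + 3.2 * (0.2588, 0.9659) = (0.0000 + 0.8282, 0.0000 + 3.0910) = (0.8282, 3.0910)
link 1: phi[1] = 75 + -65 = 10 deg
  cos(10 deg) = 0.9848, sin(10 deg) = 0.1736
  joint[2] = (0.8282, 3.0910) + 5.2 * (0.9848, 0.1736) = (0.8282 + 5.1210, 3.0910 + 0.9030) = (5.9492, 3.9939)
End effector: (5.9492, 3.9939)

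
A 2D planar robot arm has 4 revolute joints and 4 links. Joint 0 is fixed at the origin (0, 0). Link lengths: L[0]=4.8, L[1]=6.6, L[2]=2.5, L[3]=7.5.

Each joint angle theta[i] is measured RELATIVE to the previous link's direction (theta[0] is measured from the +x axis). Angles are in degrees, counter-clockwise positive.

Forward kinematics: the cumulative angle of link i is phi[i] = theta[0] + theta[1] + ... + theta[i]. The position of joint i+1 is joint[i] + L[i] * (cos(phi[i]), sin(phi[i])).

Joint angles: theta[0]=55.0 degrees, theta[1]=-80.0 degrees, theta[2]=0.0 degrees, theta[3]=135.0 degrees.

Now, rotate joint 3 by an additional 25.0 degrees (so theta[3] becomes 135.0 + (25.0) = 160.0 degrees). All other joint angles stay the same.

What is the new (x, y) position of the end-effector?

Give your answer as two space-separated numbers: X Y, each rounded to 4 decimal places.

Answer: 5.6973 5.3894

Derivation:
joint[0] = (0.0000, 0.0000)  (base)
link 0: phi[0] = 55 = 55 deg
  cos(55 deg) = 0.5736, sin(55 deg) = 0.8192
  joint[1] = (0.0000, 0.0000) + 4.8 * (0.5736, 0.8192) = (0.0000 + 2.7532, 0.0000 + 3.9319) = (2.7532, 3.9319)
link 1: phi[1] = 55 + -80 = -25 deg
  cos(-25 deg) = 0.9063, sin(-25 deg) = -0.4226
  joint[2] = (2.7532, 3.9319) + 6.6 * (0.9063, -0.4226) = (2.7532 + 5.9816, 3.9319 + -2.7893) = (8.7348, 1.1426)
link 2: phi[2] = 55 + -80 + 0 = -25 deg
  cos(-25 deg) = 0.9063, sin(-25 deg) = -0.4226
  joint[3] = (8.7348, 1.1426) + 2.5 * (0.9063, -0.4226) = (8.7348 + 2.2658, 1.1426 + -1.0565) = (11.0006, 0.0861)
link 3: phi[3] = 55 + -80 + 0 + 160 = 135 deg
  cos(135 deg) = -0.7071, sin(135 deg) = 0.7071
  joint[4] = (11.0006, 0.0861) + 7.5 * (-0.7071, 0.7071) = (11.0006 + -5.3033, 0.0861 + 5.3033) = (5.6973, 5.3894)
End effector: (5.6973, 5.3894)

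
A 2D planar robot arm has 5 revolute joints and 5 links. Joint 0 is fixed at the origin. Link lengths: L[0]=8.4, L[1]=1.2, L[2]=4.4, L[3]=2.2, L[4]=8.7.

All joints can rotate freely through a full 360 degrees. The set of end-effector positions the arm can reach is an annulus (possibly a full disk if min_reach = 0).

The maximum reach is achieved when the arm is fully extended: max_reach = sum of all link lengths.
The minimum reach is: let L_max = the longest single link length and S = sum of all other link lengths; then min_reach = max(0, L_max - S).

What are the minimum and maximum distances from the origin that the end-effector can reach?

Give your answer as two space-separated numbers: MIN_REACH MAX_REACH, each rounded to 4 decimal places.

Link lengths: [8.4, 1.2, 4.4, 2.2, 8.7]
max_reach = 8.4 + 1.2 + 4.4 + 2.2 + 8.7 = 24.9
L_max = max([8.4, 1.2, 4.4, 2.2, 8.7]) = 8.7
S (sum of others) = 24.9 - 8.7 = 16.2
min_reach = max(0, 8.7 - 16.2) = max(0, -7.5) = 0

Answer: 0.0000 24.9000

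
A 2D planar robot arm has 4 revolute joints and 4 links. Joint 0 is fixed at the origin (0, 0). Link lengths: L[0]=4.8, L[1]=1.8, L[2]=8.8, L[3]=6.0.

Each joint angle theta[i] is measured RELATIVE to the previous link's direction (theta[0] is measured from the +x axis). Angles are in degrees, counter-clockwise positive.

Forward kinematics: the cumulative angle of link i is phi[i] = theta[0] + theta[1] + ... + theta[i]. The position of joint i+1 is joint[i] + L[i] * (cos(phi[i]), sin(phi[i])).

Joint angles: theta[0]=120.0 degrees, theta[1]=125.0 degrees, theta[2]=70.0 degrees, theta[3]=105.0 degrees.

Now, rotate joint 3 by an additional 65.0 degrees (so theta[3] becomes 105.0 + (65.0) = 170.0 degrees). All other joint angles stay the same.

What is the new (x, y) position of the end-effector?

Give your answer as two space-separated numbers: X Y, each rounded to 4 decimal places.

joint[0] = (0.0000, 0.0000)  (base)
link 0: phi[0] = 120 = 120 deg
  cos(120 deg) = -0.5000, sin(120 deg) = 0.8660
  joint[1] = (0.0000, 0.0000) + 4.8 * (-0.5000, 0.8660) = (0.0000 + -2.4000, 0.0000 + 4.1569) = (-2.4000, 4.1569)
link 1: phi[1] = 120 + 125 = 245 deg
  cos(245 deg) = -0.4226, sin(245 deg) = -0.9063
  joint[2] = (-2.4000, 4.1569) + 1.8 * (-0.4226, -0.9063) = (-2.4000 + -0.7607, 4.1569 + -1.6314) = (-3.1607, 2.5256)
link 2: phi[2] = 120 + 125 + 70 = 315 deg
  cos(315 deg) = 0.7071, sin(315 deg) = -0.7071
  joint[3] = (-3.1607, 2.5256) + 8.8 * (0.7071, -0.7071) = (-3.1607 + 6.2225, 2.5256 + -6.2225) = (3.0618, -3.6970)
link 3: phi[3] = 120 + 125 + 70 + 170 = 485 deg
  cos(485 deg) = -0.5736, sin(485 deg) = 0.8192
  joint[4] = (3.0618, -3.6970) + 6 * (-0.5736, 0.8192) = (3.0618 + -3.4415, -3.6970 + 4.9149) = (-0.3796, 1.2179)
End effector: (-0.3796, 1.2179)

Answer: -0.3796 1.2179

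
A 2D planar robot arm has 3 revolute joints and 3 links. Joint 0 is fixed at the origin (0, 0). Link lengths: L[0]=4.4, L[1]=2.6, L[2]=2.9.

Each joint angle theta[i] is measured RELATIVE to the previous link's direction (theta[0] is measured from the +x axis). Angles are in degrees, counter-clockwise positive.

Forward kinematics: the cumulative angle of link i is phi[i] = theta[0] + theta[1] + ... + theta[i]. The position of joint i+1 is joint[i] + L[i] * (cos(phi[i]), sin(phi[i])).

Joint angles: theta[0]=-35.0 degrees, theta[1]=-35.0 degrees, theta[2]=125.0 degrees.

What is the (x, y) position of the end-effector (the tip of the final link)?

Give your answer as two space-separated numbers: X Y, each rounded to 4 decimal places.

joint[0] = (0.0000, 0.0000)  (base)
link 0: phi[0] = -35 = -35 deg
  cos(-35 deg) = 0.8192, sin(-35 deg) = -0.5736
  joint[1] = (0.0000, 0.0000) + 4.4 * (0.8192, -0.5736) = (0.0000 + 3.6043, 0.0000 + -2.5237) = (3.6043, -2.5237)
link 1: phi[1] = -35 + -35 = -70 deg
  cos(-70 deg) = 0.3420, sin(-70 deg) = -0.9397
  joint[2] = (3.6043, -2.5237) + 2.6 * (0.3420, -0.9397) = (3.6043 + 0.8893, -2.5237 + -2.4432) = (4.4935, -4.9669)
link 2: phi[2] = -35 + -35 + 125 = 55 deg
  cos(55 deg) = 0.5736, sin(55 deg) = 0.8192
  joint[3] = (4.4935, -4.9669) + 2.9 * (0.5736, 0.8192) = (4.4935 + 1.6634, -4.9669 + 2.3755) = (6.1569, -2.5914)
End effector: (6.1569, -2.5914)

Answer: 6.1569 -2.5914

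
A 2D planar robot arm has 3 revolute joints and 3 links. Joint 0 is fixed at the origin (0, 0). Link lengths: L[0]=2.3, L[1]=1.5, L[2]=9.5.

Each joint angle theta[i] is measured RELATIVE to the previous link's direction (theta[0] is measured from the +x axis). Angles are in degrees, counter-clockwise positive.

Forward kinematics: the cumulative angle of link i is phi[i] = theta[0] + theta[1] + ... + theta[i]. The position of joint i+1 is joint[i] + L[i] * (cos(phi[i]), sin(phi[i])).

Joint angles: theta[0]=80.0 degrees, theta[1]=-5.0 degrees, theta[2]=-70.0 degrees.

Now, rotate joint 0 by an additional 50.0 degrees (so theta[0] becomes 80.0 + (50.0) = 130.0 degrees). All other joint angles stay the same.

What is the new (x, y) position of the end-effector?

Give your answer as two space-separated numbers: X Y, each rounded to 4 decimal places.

Answer: 3.1102 10.7726

Derivation:
joint[0] = (0.0000, 0.0000)  (base)
link 0: phi[0] = 130 = 130 deg
  cos(130 deg) = -0.6428, sin(130 deg) = 0.7660
  joint[1] = (0.0000, 0.0000) + 2.3 * (-0.6428, 0.7660) = (0.0000 + -1.4784, 0.0000 + 1.7619) = (-1.4784, 1.7619)
link 1: phi[1] = 130 + -5 = 125 deg
  cos(125 deg) = -0.5736, sin(125 deg) = 0.8192
  joint[2] = (-1.4784, 1.7619) + 1.5 * (-0.5736, 0.8192) = (-1.4784 + -0.8604, 1.7619 + 1.2287) = (-2.3388, 2.9906)
link 2: phi[2] = 130 + -5 + -70 = 55 deg
  cos(55 deg) = 0.5736, sin(55 deg) = 0.8192
  joint[3] = (-2.3388, 2.9906) + 9.5 * (0.5736, 0.8192) = (-2.3388 + 5.4490, 2.9906 + 7.7819) = (3.1102, 10.7726)
End effector: (3.1102, 10.7726)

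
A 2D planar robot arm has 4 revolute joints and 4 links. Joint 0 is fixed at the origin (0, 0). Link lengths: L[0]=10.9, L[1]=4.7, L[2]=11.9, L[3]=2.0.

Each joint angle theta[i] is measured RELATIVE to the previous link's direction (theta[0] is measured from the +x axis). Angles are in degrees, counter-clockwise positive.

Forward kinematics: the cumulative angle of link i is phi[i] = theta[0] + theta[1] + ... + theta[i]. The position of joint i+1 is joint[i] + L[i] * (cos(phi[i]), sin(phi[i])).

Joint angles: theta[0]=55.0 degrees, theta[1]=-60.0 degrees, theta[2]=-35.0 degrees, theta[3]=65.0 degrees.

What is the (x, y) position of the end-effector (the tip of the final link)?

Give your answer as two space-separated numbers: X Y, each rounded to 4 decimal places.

joint[0] = (0.0000, 0.0000)  (base)
link 0: phi[0] = 55 = 55 deg
  cos(55 deg) = 0.5736, sin(55 deg) = 0.8192
  joint[1] = (0.0000, 0.0000) + 10.9 * (0.5736, 0.8192) = (0.0000 + 6.2520, 0.0000 + 8.9288) = (6.2520, 8.9288)
link 1: phi[1] = 55 + -60 = -5 deg
  cos(-5 deg) = 0.9962, sin(-5 deg) = -0.0872
  joint[2] = (6.2520, 8.9288) + 4.7 * (0.9962, -0.0872) = (6.2520 + 4.6821, 8.9288 + -0.4096) = (10.9341, 8.5191)
link 2: phi[2] = 55 + -60 + -35 = -40 deg
  cos(-40 deg) = 0.7660, sin(-40 deg) = -0.6428
  joint[3] = (10.9341, 8.5191) + 11.9 * (0.7660, -0.6428) = (10.9341 + 9.1159, 8.5191 + -7.6492) = (20.0500, 0.8700)
link 3: phi[3] = 55 + -60 + -35 + 65 = 25 deg
  cos(25 deg) = 0.9063, sin(25 deg) = 0.4226
  joint[4] = (20.0500, 0.8700) + 2 * (0.9063, 0.4226) = (20.0500 + 1.8126, 0.8700 + 0.8452) = (21.8626, 1.7152)
End effector: (21.8626, 1.7152)

Answer: 21.8626 1.7152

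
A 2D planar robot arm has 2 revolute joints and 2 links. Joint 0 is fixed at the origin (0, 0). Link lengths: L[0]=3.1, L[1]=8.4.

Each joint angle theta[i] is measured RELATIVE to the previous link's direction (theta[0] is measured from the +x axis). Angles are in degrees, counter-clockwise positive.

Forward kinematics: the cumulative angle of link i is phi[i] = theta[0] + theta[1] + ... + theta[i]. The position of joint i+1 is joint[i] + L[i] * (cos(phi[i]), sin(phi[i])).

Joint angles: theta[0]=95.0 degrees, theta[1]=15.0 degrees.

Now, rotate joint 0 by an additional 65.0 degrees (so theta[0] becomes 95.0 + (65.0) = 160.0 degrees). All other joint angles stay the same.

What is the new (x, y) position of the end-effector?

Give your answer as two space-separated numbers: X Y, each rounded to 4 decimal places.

joint[0] = (0.0000, 0.0000)  (base)
link 0: phi[0] = 160 = 160 deg
  cos(160 deg) = -0.9397, sin(160 deg) = 0.3420
  joint[1] = (0.0000, 0.0000) + 3.1 * (-0.9397, 0.3420) = (0.0000 + -2.9130, 0.0000 + 1.0603) = (-2.9130, 1.0603)
link 1: phi[1] = 160 + 15 = 175 deg
  cos(175 deg) = -0.9962, sin(175 deg) = 0.0872
  joint[2] = (-2.9130, 1.0603) + 8.4 * (-0.9962, 0.0872) = (-2.9130 + -8.3680, 1.0603 + 0.7321) = (-11.2811, 1.7924)
End effector: (-11.2811, 1.7924)

Answer: -11.2811 1.7924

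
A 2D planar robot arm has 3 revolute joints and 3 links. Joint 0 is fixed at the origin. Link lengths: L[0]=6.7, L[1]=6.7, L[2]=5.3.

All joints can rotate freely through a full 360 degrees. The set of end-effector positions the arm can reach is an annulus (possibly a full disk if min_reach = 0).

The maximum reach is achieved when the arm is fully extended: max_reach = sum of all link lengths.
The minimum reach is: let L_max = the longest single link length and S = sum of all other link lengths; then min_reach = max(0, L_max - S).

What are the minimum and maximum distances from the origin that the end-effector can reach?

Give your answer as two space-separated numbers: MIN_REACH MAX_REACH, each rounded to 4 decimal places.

Link lengths: [6.7, 6.7, 5.3]
max_reach = 6.7 + 6.7 + 5.3 = 18.7
L_max = max([6.7, 6.7, 5.3]) = 6.7
S (sum of others) = 18.7 - 6.7 = 12
min_reach = max(0, 6.7 - 12) = max(0, -5.3) = 0

Answer: 0.0000 18.7000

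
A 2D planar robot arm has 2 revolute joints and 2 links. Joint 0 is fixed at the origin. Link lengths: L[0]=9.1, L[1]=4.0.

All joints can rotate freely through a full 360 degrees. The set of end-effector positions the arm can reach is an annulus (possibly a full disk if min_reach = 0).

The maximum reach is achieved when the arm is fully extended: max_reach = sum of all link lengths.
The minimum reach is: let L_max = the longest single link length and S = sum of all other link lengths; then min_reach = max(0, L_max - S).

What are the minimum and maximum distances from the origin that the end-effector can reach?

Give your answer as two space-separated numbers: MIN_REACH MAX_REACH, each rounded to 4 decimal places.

Link lengths: [9.1, 4.0]
max_reach = 9.1 + 4 = 13.1
L_max = max([9.1, 4.0]) = 9.1
S (sum of others) = 13.1 - 9.1 = 4
min_reach = max(0, 9.1 - 4) = max(0, 5.1) = 5.1

Answer: 5.1000 13.1000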